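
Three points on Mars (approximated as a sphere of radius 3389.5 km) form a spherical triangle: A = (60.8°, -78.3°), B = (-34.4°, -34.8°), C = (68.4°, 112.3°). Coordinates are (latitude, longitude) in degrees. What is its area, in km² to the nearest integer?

12179014 km²

Side lengths (central angles): a = 2.4660, b = 0.8827, c = 1.7734 rad; semiperimeter s = 2.5610.
By l'Huilier's theorem, tan(E/4) = √[tan(s/2) tan((s−a)/2) tan((s−b)/2) tan((s−c)/2)], giving spherical excess E = 1.0601 rad.
Area = E·R² = 1.0601 × (3389.5)² ≈ 12179014 km².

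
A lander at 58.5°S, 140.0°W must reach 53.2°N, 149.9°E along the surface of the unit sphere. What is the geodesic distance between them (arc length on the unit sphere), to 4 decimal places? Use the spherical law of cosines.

2.1849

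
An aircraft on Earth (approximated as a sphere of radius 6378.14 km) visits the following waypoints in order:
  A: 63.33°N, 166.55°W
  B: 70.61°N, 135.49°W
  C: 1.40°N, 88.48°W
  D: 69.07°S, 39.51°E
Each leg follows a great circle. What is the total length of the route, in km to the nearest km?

21544 km

Leg A→B: central angle 0.2432 rad, distance 1551.1 km.
Leg B→C: central angle 1.3188 rad, distance 8411.4 km.
Leg C→D: central angle 1.8159 rad, distance 11581.9 km.
Total: 1551.1 + 8411.4 + 11581.9 ≈ 21544 km.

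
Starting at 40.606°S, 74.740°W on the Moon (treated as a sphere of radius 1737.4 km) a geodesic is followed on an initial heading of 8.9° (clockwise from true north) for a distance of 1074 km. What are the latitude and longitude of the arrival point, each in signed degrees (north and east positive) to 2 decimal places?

-5.49°, -69.57°

Angular distance δ = d/R = 1074/1737.4 = 0.61817 rad; initial bearing θ = 0.1553 rad.
sin φ₂ = sin φ₁ cos δ + cos φ₁ sin δ cos θ = (-0.6509)(0.8149) + (0.7592)(0.5795)(0.9880) = -0.0957, so φ₂ = -5.49°.
Δλ = atan2(sin θ sin δ cos φ₁, cos δ − sin φ₁ sin φ₂) = atan2(0.0681, 0.7526) = 5.168°.
λ₂ = -74.740° + 5.168° = -69.57°.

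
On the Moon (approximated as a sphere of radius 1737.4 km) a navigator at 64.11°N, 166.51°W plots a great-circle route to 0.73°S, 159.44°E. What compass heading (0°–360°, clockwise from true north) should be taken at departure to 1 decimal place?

216.7°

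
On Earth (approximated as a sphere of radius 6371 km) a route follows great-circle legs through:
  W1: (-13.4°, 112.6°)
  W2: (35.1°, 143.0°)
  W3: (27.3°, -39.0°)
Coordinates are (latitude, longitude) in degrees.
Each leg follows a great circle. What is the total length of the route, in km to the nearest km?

19346 km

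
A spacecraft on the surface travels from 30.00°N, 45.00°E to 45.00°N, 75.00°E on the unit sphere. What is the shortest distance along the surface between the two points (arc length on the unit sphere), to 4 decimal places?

0.4867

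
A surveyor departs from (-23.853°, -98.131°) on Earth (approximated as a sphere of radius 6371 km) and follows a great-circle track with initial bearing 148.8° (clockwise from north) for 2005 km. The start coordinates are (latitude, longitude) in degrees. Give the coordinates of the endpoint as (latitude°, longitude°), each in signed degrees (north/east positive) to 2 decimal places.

Angular distance δ = d/R = 2005/6371 = 0.31471 rad; initial bearing θ = 2.5970 rad.
sin φ₂ = sin φ₁ cos δ + cos φ₁ sin δ cos θ = (-0.4044)(0.9509) + (0.9146)(0.3095)(-0.8554) = -0.6267, so φ₂ = -38.81°.
Δλ = atan2(sin θ sin δ cos φ₁, cos δ − sin φ₁ sin φ₂) = atan2(0.1467, 0.6975) = 11.874°.
λ₂ = -98.131° + 11.874° = -86.26°.

-38.81°, -86.26°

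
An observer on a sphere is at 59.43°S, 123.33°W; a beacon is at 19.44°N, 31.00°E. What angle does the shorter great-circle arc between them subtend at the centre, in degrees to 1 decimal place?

136.0°

Let φ₁ = -1.0372 rad, φ₂ = 0.3393 rad, and Δλ = 2.6936 rad.
Haversine: a = sin²(Δφ/2) + cos φ₁ cos φ₂ sin²(Δλ/2) = 0.4035 + (0.5086)(0.9430)(0.9507) = 0.85941.
Central angle c = 2·arcsin(√a) = 2.37290 rad.
So the angular separation is 136.0°.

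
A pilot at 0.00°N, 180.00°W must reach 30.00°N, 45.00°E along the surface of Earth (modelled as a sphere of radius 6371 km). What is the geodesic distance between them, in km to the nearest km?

Let φ₁ = 0.0000 rad, φ₂ = 0.5236 rad, and Δλ = -2.3562 rad.
Haversine: a = sin²(Δφ/2) + cos φ₁ cos φ₂ sin²(Δλ/2) = 0.0670 + (1.0000)(0.8660)(0.8536) = 0.80619.
Central angle c = 2·arcsin(√a) = 2.22985 rad.
Distance = R·c = 6371 × 2.2299 ≈ 14206 km.

14206 km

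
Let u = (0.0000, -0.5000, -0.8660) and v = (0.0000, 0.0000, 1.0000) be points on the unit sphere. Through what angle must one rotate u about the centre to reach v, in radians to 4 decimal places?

u·v = -0.8660; |u| = 1.0000, |v| = 1.0000.
cos θ = (u·v)/(|u||v|) = -0.8660, so θ = 2.6180 rad.

2.6180 rad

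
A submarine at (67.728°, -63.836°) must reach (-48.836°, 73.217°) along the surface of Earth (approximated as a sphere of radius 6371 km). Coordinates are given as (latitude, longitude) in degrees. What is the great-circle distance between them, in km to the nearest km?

16852 km

In radians: φ₁ = 1.1821, φ₂ = -0.8523, Δλ = 137.053° = 2.3920 rad.
cos c = sin φ₁ sin φ₂ + cos φ₁ cos φ₂ cos Δλ = (0.9254)(-0.7528) + (0.3790)(0.6582)(-0.7320) = -0.87927,
so c = arccos(-0.87927) = 2.64512 rad.
Distance = R·c = 6371 × 2.6451 ≈ 16852 km.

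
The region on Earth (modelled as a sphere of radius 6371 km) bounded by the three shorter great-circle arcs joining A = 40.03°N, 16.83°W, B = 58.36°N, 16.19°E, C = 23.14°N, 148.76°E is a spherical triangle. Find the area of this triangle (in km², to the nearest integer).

9132459 km²

Side lengths (central angles): a = 1.5626, b = 2.0144, c = 0.4856 rad; semiperimeter s = 2.0313.
By l'Huilier's theorem, tan(E/4) = √[tan(s/2) tan((s−a)/2) tan((s−b)/2) tan((s−c)/2)], giving spherical excess E = 0.2250 rad.
Area = E·R² = 0.2250 × (6371)² ≈ 9132459 km².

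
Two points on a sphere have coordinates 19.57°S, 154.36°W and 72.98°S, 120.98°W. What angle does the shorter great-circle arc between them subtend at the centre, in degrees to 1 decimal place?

56.6°

Let φ₁ = -0.3416 rad, φ₂ = -1.2737 rad, and Δλ = 0.5826 rad.
cos c = sin φ₁ sin φ₂ + cos φ₁ cos φ₂ cos Δλ = (-0.3350)(-0.9562) + (0.9422)(0.2927)(0.8350) = 0.55059,
so c = arccos(0.55059) = 0.98773 rad.
So the angular separation is 56.6°.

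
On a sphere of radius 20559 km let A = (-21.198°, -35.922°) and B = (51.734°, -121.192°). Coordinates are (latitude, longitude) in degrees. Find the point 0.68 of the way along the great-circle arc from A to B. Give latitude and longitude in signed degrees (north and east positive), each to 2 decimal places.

Central angle δ = 1.8093 rad. Interpolating on the sphere with fraction f = 0.68:
P = [sin((1−f)δ)·A + sin(fδ)·B] / sin δ = 0.5631·A + 0.9701·B in Cartesian coordinates,
giving P = (0.1140, -0.8220, 0.5580), i.e. latitude 33.92°, longitude -82.10°.

33.92°, -82.10°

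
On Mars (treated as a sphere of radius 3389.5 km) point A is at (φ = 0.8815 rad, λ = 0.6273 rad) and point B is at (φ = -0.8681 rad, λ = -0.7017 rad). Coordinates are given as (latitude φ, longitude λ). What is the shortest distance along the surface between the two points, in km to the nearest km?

7062 km

Let φ₁ = 0.8815 rad, φ₂ = -0.8681 rad, and Δλ = -1.3290 rad.
cos c = sin φ₁ sin φ₂ + cos φ₁ cos φ₂ cos Δλ = (0.7717)(-0.7631) + (0.6360)(0.6463)(0.2394) = -0.49046,
so c = arccos(-0.49046) = 2.08342 rad.
Distance = R·c = 3389.5 × 2.0834 ≈ 7062 km.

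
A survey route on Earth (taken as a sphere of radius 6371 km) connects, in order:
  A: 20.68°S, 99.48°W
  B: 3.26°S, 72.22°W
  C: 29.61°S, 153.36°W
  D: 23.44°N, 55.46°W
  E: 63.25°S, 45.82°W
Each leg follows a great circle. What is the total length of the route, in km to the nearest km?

Leg A→B: central angle 0.5541 rad, distance 3529.9 km.
Leg B→C: central angle 1.4083 rad, distance 8972.2 km.
Leg C→D: central angle 1.8820 rad, distance 11990.1 km.
Leg D→E: central angle 1.5189 rad, distance 9676.7 km.
Total: 3529.9 + 8972.2 + 11990.1 + 9676.7 ≈ 34169 km.

34169 km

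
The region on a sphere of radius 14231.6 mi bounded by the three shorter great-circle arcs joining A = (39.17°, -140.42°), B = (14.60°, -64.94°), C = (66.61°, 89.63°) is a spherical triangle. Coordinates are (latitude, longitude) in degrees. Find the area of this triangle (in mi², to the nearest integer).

Side lengths (central angles): a = 1.6866, b = 1.1787, c = 1.2161 rad; semiperimeter s = 2.0407.
By l'Huilier's theorem, tan(E/4) = √[tan(s/2) tan((s−a)/2) tan((s−b)/2) tan((s−c)/2)], giving spherical excess E = 0.9503 rad.
Area = E·R² = 0.9503 × (14231.6)² ≈ 192476429 mi².

192476429 mi²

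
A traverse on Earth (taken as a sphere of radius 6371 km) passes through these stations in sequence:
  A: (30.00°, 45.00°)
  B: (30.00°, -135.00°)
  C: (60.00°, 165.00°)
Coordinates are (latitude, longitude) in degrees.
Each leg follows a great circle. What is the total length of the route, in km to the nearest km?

Leg A→B: central angle 2.0944 rad, distance 13343.4 km.
Leg B→C: central angle 0.8638 rad, distance 5503.6 km.
Total: 13343.4 + 5503.6 ≈ 18847 km.

18847 km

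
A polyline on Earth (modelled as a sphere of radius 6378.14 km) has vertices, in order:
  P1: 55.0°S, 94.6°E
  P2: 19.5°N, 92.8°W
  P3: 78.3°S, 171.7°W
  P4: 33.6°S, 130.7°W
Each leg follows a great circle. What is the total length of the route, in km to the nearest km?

Leg P1→P2: central angle 2.5143 rad, distance 16036.5 km.
Leg P2→P3: central angle 1.8651 rad, distance 11895.8 km.
Leg P3→P4: central angle 0.8374 rad, distance 5341.3 km.
Total: 16036.5 + 11895.8 + 5341.3 ≈ 33274 km.

33274 km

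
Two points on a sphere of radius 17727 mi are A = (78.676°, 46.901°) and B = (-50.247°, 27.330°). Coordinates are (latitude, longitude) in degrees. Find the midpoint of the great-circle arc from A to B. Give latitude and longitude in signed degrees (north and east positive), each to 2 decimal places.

The central angle between A and B is δ = 2.2595 rad.
With f = 0.5, the slerp weights are sin((1−f)δ)/sin δ = 1.1713 and sin(fδ)/sin δ = 1.1713.
Weighted sum of the unit vectors: (1.1713)·(0.1342,0.1434,0.9805) + (1.1713)·(0.5681,0.2936,-0.7688) = (0.8225, 0.5118, 0.2480).
Converting back: φ = atan2(z, √(x²+y²)) = 14.36°, λ = atan2(y, x) = 31.89°.

14.36°, 31.89°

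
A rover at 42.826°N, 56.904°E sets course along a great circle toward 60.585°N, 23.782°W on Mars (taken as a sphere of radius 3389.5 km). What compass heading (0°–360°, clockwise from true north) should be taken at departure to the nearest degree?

320°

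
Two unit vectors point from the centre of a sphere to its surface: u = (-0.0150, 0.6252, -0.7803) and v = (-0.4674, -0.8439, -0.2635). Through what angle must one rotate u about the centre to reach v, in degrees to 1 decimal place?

u·v = -0.3150; |u| = 1.0000, |v| = 1.0000.
cos θ = (u·v)/(|u||v|) = -0.3150, so θ = 108.4°.

108.4°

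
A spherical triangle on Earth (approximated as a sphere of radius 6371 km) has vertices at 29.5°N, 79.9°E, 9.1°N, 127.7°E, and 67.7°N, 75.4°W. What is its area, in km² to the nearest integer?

Side lengths (central angles): a = 1.7704, b = 1.4146, c = 0.8564 rad; semiperimeter s = 2.0207.
By l'Huilier's theorem, tan(E/4) = √[tan(s/2) tan((s−a)/2) tan((s−b)/2) tan((s−c)/2)], giving spherical excess E = 0.8016 rad.
Area = E·R² = 0.8016 × (6371)² ≈ 32537282 km².

32537282 km²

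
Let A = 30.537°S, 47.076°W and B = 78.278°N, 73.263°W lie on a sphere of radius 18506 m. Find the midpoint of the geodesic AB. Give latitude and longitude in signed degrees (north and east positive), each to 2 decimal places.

24.21°, -51.99°

The central angle between A and B is δ = 1.9182 rad.
With f = 0.5, the slerp weights are sin((1−f)δ)/sin δ = 0.8707 and sin(fδ)/sin δ = 0.8707.
Weighted sum of the unit vectors: (0.8707)·(0.5866,-0.6307,-0.5081) + (0.8707)·(0.0585,-0.1946,0.9791) = (0.5617, -0.7185, 0.4101).
Converting back: φ = atan2(z, √(x²+y²)) = 24.21°, λ = atan2(y, x) = -51.99°.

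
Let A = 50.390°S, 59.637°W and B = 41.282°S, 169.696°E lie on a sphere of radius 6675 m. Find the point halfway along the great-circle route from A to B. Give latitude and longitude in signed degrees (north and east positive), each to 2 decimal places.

-67.62°, -135.10°

The central angle between A and B is δ = 1.3734 rad.
With f = 0.5, the slerp weights are sin((1−f)δ)/sin δ = 0.6466 and sin(fδ)/sin δ = 0.6466.
Weighted sum of the unit vectors: (0.6466)·(0.3223,-0.5501,-0.7704) + (0.6466)·(-0.7394,0.1344,-0.6598) = (-0.2697, -0.2688, -0.9247).
Converting back: φ = atan2(z, √(x²+y²)) = -67.62°, λ = atan2(y, x) = -135.10°.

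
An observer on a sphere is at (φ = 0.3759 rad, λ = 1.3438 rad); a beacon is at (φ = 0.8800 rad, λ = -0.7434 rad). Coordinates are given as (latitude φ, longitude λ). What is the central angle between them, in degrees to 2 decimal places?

90.55°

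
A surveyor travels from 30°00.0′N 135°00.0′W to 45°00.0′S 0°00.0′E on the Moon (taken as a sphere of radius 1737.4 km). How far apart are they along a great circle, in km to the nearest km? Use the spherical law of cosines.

Let φ₁ = 0.5236 rad, φ₂ = -0.7854 rad, and Δλ = 2.3562 rad.
cos c = sin φ₁ sin φ₂ + cos φ₁ cos φ₂ cos Δλ = (0.5000)(-0.7071) + (0.8660)(0.7071)(-0.7071) = -0.78657,
so c = arccos(-0.78657) = 2.47602 rad.
Distance = R·c = 1737.4 × 2.4760 ≈ 4302 km.

4302 km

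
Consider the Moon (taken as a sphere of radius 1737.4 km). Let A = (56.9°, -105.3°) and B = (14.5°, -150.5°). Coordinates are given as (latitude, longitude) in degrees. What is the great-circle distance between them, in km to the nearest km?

1649 km

In radians: φ₁ = 0.9931, φ₂ = 0.2531, Δλ = -45.200° = -0.7889 rad.
cos c = sin φ₁ sin φ₂ + cos φ₁ cos φ₂ cos Δλ = (0.8377)(0.2504) + (0.5461)(0.9681)(0.7046) = 0.58229,
so c = arccos(0.58229) = 0.94925 rad.
Distance = R·c = 1737.4 × 0.9492 ≈ 1649 km.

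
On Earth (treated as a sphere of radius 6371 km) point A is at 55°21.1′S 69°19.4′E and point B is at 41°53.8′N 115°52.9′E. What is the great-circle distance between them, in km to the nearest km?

11672 km

With latitudes φ₁ = -55.352°, φ₂ = 41.897° and longitude difference Δλ = 46.558°:
Haversine: a = sin²(Δφ/2) + cos φ₁ cos φ₂ sin²(Δλ/2) = 0.5631 + (0.5685)(0.7444)(0.1562) = 0.62918.
Central angle c = 2·arcsin(√a) = 1.83213 rad.
Distance = R·c = 6371 × 1.8321 ≈ 11672 km.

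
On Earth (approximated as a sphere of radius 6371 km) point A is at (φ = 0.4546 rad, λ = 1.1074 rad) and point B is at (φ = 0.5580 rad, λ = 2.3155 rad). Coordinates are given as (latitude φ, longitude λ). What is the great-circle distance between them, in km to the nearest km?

6650 km

With latitudes φ₁ = 26.047°, φ₂ = 31.971° and longitude difference Δλ = 69.219°:
Haversine: a = sin²(Δφ/2) + cos φ₁ cos φ₂ sin²(Δλ/2) = 0.0027 + (0.8984)(0.8483)(0.3226) = 0.24854.
Central angle c = 2·arcsin(√a) = 1.04383 rad.
Distance = R·c = 6371 × 1.0438 ≈ 6650 km.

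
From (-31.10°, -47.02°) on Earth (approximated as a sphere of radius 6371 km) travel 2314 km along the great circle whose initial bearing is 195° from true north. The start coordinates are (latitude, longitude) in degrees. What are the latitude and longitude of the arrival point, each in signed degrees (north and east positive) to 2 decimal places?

Angular distance δ = d/R = 2314/6371 = 0.36321 rad; initial bearing θ = 3.4034 rad.
sin φ₂ = sin φ₁ cos δ + cos φ₁ sin δ cos θ = (-0.5165)(0.9348) + (0.8563)(0.3553)(-0.9659) = -0.7767, so φ₂ = -50.96°.
Δλ = atan2(sin θ sin δ cos φ₁, cos δ − sin φ₁ sin φ₂) = atan2(-0.0787, 0.5336) = -8.394°.
λ₂ = -47.020° − 8.394° = -55.41°.

-50.96°, -55.41°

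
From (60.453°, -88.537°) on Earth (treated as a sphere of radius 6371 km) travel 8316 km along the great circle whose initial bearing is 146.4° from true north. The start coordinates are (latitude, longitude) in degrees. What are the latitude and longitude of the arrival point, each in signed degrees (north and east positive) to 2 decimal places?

-9.68°, -55.74°

Angular distance δ = d/R = 8316/6371 = 1.30529 rad; initial bearing θ = 2.5552 rad.
sin φ₂ = sin φ₁ cos δ + cos φ₁ sin δ cos θ = (0.8700)(0.2624) + (0.4931)(0.9650)(-0.8329) = -0.1681, so φ₂ = -9.68°.
Δλ = atan2(sin θ sin δ cos φ₁, cos δ − sin φ₁ sin φ₂) = atan2(0.2633, 0.4086) = 32.800°.
λ₂ = -88.537° + 32.800° = -55.74°.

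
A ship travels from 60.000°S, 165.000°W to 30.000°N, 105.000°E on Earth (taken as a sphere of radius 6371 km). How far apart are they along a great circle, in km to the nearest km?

In radians: φ₁ = -1.0472, φ₂ = 0.5236, Δλ = -90.000° = -1.5708 rad.
Haversine: a = sin²(Δφ/2) + cos φ₁ cos φ₂ sin²(Δλ/2) = 0.5000 + (0.5000)(0.8660)(0.5000) = 0.71651.
Central angle c = 2·arcsin(√a) = 2.01863 rad.
Distance = R·c = 6371 × 2.0186 ≈ 12861 km.

12861 km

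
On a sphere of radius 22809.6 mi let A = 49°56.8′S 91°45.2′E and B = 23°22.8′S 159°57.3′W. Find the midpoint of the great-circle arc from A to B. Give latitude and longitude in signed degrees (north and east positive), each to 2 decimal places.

-51.00°, 159.57°

Central angle δ = 1.4522 rad. Interpolating on the sphere with fraction f = 0.5:
P = [sin((1−f)δ)·A + sin(fδ)·B] / sin δ = 0.6686·A + 0.6686·B in Cartesian coordinates,
giving P = (-0.5897, 0.2197, -0.7771), i.e. latitude -51.00°, longitude 159.57°.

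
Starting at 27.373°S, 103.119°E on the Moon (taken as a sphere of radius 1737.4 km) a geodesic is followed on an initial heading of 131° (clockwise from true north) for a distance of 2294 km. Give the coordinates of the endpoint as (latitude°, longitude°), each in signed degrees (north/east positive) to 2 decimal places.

-42.72°, -161.24°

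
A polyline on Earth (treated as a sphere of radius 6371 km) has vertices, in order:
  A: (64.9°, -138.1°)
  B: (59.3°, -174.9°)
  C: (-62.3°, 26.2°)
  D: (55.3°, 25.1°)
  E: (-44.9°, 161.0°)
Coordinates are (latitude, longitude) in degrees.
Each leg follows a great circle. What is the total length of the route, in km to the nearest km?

Leg A→B: central angle 0.3109 rad, distance 1980.5 km.
Leg B→C: central angle 2.9554 rad, distance 18828.9 km.
Leg C→D: central angle 2.0526 rad, distance 13076.9 km.
Leg D→E: central angle 2.6258 rad, distance 16729.0 km.
Total: 1980.5 + 18828.9 + 13076.9 + 16729.0 ≈ 50615 km.

50615 km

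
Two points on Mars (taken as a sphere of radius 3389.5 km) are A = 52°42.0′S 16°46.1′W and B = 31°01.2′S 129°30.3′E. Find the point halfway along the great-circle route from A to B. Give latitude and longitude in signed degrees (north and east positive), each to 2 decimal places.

-69.59°, 85.88°

Central angle δ = 1.5928 rad. Interpolating on the sphere with fraction f = 0.5:
P = [sin((1−f)δ)·A + sin(fδ)·B] / sin δ = 0.7150·A + 0.7150·B in Cartesian coordinates,
giving P = (0.0251, 0.3478, -0.9372), i.e. latitude -69.59°, longitude 85.88°.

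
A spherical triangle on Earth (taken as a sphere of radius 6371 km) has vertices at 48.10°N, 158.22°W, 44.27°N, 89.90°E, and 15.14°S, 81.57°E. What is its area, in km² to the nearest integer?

25502856 km²

Side lengths (central angles): a = 1.0454, b = 2.1162, c = 1.2224 rad; semiperimeter s = 2.1920.
By l'Huilier's theorem, tan(E/4) = √[tan(s/2) tan((s−a)/2) tan((s−b)/2) tan((s−c)/2)], giving spherical excess E = 0.6283 rad.
Area = E·R² = 0.6283 × (6371)² ≈ 25502856 km².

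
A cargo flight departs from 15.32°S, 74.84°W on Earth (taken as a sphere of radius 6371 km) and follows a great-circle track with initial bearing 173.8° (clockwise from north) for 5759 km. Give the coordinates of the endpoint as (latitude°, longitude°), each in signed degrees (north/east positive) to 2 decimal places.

Angular distance δ = d/R = 5759/6371 = 0.90394 rad; initial bearing θ = 3.0334 rad.
sin φ₂ = sin φ₁ cos δ + cos φ₁ sin δ cos θ = (-0.2642)(0.6185) + (0.9645)(0.7858)(-0.9942) = -0.9168, so φ₂ = -66.47°.
Δλ = atan2(sin θ sin δ cos φ₁, cos δ − sin φ₁ sin φ₂) = atan2(0.0818, 0.3763) = 12.272°.
λ₂ = -74.840° + 12.272° = -62.57°.

-66.47°, -62.57°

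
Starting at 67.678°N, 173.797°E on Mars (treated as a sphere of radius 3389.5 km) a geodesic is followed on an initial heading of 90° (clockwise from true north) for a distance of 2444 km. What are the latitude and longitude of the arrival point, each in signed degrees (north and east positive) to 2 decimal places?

Angular distance δ = d/R = 2444/3389.5 = 0.72105 rad; initial bearing θ = 1.5708 rad.
sin φ₂ = sin φ₁ cos δ + cos φ₁ sin δ cos θ = (0.9251)(0.7511) + (0.3798)(0.6602)(0.0000) = 0.6948, so φ₂ = 44.01°.
Δλ = atan2(sin θ sin δ cos φ₁, cos δ − sin φ₁ sin φ₂) = atan2(0.2507, 0.1084) = 66.629°.
λ₂ = 173.797° + 66.629° = 240.43° → -119.57° after wrapping to (−180°, 180°].

44.01°, -119.57°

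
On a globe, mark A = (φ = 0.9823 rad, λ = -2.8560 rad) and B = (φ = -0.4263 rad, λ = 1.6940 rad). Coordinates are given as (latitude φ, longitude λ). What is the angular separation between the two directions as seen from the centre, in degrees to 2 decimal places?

With latitudes φ₁ = 56.282°, φ₂ = -24.425° and longitude difference Δλ = -99.304°:
cos c = sin φ₁ sin φ₂ + cos φ₁ cos φ₂ cos Δλ = (0.8318)(-0.4135) + (0.5551)(0.9105)(-0.1617) = -0.42566,
so c = arccos(-0.42566) = 2.01049 rad.
So the angular separation is 115.19°.

115.19°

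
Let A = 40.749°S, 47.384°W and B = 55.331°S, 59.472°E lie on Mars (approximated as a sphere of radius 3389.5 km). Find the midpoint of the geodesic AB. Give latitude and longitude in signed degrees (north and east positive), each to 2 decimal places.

Central angle δ = 1.1463 rad. Interpolating on the sphere with fraction f = 0.5:
P = [sin((1−f)δ)·A + sin(fδ)·B] / sin δ = 0.5951·A + 0.5951·B in Cartesian coordinates,
giving P = (0.4772, -0.0402, -0.8779), i.e. latitude -61.39°, longitude -4.81°.

-61.39°, -4.81°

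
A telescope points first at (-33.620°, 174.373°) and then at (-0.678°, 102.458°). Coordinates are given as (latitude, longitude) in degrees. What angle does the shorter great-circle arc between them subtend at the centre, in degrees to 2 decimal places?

Let φ₁ = -0.5868 rad, φ₂ = -0.0118 rad, and Δλ = -1.2552 rad.
cos c = sin φ₁ sin φ₂ + cos φ₁ cos φ₂ cos Δλ = (-0.5537)(-0.0118) + (0.8327)(0.9999)(0.3104) = 0.26504,
so c = arccos(0.26504) = 1.30256 rad.
So the angular separation is 74.63°.

74.63°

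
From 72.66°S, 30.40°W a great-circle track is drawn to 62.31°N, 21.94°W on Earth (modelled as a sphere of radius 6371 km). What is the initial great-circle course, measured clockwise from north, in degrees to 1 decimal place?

5.6°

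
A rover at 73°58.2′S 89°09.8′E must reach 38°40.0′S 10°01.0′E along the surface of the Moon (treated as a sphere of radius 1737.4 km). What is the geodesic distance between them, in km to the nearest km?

1520 km

With latitudes φ₁ = -73.970°, φ₂ = -38.667° and longitude difference Δλ = -79.147°:
cos c = sin φ₁ sin φ₂ + cos φ₁ cos φ₂ cos Δλ = (-0.9611)(-0.6248) + (0.2761)(0.7808)(0.1883) = 0.64109,
so c = arccos(0.64109) = 0.87487 rad.
Distance = R·c = 1737.4 × 0.8749 ≈ 1520 km.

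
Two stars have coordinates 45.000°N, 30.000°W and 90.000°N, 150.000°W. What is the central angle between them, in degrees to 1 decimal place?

45.0°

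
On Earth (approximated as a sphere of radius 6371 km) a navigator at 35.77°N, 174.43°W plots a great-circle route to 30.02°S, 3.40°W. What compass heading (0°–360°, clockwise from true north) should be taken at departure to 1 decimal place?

55.2°

With φ₁ = 0.6243, φ₂ = -0.5239, Δλ = 2.9850 rad, the forward-azimuth formula gives
θ = atan2( sin Δλ cos φ₂ , cos φ₁ sin φ₂ − sin φ₁ cos φ₂ cos Δλ ) = atan2(0.1350, 0.0940) = 55.15°.
So the initial bearing is 55.2°.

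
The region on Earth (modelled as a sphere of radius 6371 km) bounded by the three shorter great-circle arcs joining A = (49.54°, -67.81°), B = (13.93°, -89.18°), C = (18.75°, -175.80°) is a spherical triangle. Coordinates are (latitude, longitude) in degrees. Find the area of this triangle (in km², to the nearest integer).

Side lengths (central angles): a = 1.4388, b = 1.5160, c = 0.6924 rad; semiperimeter s = 1.8236.
By l'Huilier's theorem, tan(E/4) = √[tan(s/2) tan((s−a)/2) tan((s−b)/2) tan((s−c)/2)], giving spherical excess E = 0.6242 rad.
Area = E·R² = 0.6242 × (6371)² ≈ 25337621 km².

25337621 km²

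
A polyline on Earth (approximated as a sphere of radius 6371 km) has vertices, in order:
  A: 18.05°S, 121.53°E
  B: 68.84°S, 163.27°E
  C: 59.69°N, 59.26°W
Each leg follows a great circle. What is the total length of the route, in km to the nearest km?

Leg A→B: central angle 0.9943 rad, distance 6335.0 km.
Leg B→C: central angle 2.7915 rad, distance 17784.8 km.
Total: 6335.0 + 17784.8 ≈ 24120 km.

24120 km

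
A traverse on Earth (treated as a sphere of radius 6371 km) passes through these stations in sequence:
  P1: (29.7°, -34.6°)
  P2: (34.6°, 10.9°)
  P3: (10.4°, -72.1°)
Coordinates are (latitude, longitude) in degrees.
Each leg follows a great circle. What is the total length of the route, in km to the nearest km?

Leg P1→P2: central angle 0.6721 rad, distance 4282.2 km.
Leg P2→P3: central angle 1.3682 rad, distance 8717.1 km.
Total: 4282.2 + 8717.1 ≈ 12999 km.

12999 km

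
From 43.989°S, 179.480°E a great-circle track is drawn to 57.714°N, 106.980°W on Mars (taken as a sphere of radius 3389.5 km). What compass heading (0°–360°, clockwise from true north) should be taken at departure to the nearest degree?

36°

With φ₁ = -0.7678, φ₂ = 1.0073, Δλ = 1.2835 rad, the forward-azimuth formula gives
θ = atan2( sin Δλ cos φ₂ , cos φ₁ sin φ₂ − sin φ₁ cos φ₂ cos Δλ ) = atan2(0.5123, 0.7134) = 35.68°.
So the initial bearing is 36°.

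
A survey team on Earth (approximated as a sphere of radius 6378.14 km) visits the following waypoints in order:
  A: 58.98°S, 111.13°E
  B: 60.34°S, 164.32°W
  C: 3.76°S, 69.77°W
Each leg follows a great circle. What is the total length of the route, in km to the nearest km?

14329 km

Leg A→B: central angle 0.6936 rad, distance 4424.1 km.
Leg B→C: central angle 1.5530 rad, distance 9905.1 km.
Total: 4424.1 + 9905.1 ≈ 14329 km.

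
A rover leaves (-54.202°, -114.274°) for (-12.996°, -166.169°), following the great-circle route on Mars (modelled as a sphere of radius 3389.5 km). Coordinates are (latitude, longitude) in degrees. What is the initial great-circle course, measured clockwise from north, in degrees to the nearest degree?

With φ₁ = -0.9460, φ₂ = -0.2268, Δλ = -0.9057 rad, the forward-azimuth formula gives
θ = atan2( sin Δλ cos φ₂ , cos φ₁ sin φ₂ − sin φ₁ cos φ₂ cos Δλ ) = atan2(-0.7667, 0.3562) = -65.08°.
Adding 360° brings this into [0°, 360°): 295°.

295°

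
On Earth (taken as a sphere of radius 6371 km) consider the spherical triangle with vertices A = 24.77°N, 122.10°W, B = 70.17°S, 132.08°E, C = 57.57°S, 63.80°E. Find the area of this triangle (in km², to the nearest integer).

Side lengths (central angles): a = 0.5329, b = 2.5644, c = 2.0693 rad; semiperimeter s = 2.5833.
By l'Huilier's theorem, tan(E/4) = √[tan(s/2) tan((s−a)/2) tan((s−b)/2) tan((s−c)/2)], giving spherical excess E = 0.4759 rad.
Area = E·R² = 0.4759 × (6371)² ≈ 19316652 km².

19316652 km²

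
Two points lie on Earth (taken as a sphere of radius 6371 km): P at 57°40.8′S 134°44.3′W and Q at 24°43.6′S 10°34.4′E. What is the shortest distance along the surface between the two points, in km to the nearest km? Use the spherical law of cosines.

10300 km

In radians: φ₁ = -1.0067, φ₂ = -0.4316, Δλ = 145.312° = 2.5362 rad.
cos c = sin φ₁ sin φ₂ + cos φ₁ cos φ₂ cos Δλ = (-0.8451)(-0.4183) + (0.5346)(0.9083)(-0.8223) = -0.04583,
so c = arccos(-0.04583) = 1.61664 rad.
Distance = R·c = 6371 × 1.6166 ≈ 10300 km.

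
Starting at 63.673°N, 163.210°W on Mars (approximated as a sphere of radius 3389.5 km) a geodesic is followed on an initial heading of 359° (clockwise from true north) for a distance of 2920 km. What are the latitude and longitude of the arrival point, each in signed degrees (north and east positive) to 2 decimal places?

Angular distance δ = d/R = 2920/3389.5 = 0.86148 rad; initial bearing θ = 6.2657 rad.
sin φ₂ = sin φ₁ cos δ + cos φ₁ sin δ cos θ = (0.8963)(0.6513) + (0.4435)(0.7588)(0.9998) = 0.9202, so φ₂ = 66.96°.
Δλ = atan2(sin θ sin δ cos φ₁, cos δ − sin φ₁ sin φ₂) = atan2(-0.0059, -0.1735) = -178.061°.
λ₂ = -163.210° − 178.061° = -341.27° → 18.73° after wrapping to (−180°, 180°].

66.96°, 18.73°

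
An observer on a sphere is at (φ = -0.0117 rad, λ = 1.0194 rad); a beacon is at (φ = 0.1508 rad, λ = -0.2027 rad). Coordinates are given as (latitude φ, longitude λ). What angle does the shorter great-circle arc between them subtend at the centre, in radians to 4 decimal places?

1.2281 rad

In radians: φ₁ = -0.0117, φ₂ = 0.1508, Δλ = -70.021° = -1.2221 rad.
Haversine: a = sin²(Δφ/2) + cos φ₁ cos φ₂ sin²(Δλ/2) = 0.0066 + (0.9999)(0.9887)(0.3292) = 0.33199.
Central angle c = 2·arcsin(√a) = 1.22811 rad.
So the angular separation is 1.2281 rad.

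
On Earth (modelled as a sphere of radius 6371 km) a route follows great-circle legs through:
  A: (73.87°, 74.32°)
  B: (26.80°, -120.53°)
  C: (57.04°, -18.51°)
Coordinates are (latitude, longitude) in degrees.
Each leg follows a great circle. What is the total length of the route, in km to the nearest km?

16986 km

Leg A→B: central angle 1.3761 rad, distance 8767.4 km.
Leg B→C: central angle 1.2899 rad, distance 8218.2 km.
Total: 8767.4 + 8218.2 ≈ 16986 km.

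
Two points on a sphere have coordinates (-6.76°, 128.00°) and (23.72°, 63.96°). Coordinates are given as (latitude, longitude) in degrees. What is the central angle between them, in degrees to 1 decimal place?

Let φ₁ = -0.1180 rad, φ₂ = 0.4140 rad, and Δλ = -1.1177 rad.
cos c = sin φ₁ sin φ₂ + cos φ₁ cos φ₂ cos Δλ = (-0.1177)(0.4023) + (0.9930)(0.9155)(0.4377) = 0.35063,
so c = arccos(0.35063) = 1.21256 rad.
So the angular separation is 69.5°.

69.5°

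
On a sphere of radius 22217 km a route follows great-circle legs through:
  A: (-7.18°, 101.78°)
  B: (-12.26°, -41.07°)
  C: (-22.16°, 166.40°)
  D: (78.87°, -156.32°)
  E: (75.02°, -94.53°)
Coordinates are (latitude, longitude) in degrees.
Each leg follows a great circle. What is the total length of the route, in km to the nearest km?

151791 km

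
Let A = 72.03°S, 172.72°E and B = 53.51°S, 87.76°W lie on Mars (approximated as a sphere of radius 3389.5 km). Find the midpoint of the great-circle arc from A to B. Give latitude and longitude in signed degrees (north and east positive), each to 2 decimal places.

Central angle δ = 0.7460 rad. Interpolating on the sphere with fraction f = 0.5:
P = [sin((1−f)δ)·A + sin(fδ)·B] / sin δ = 0.5369·A + 0.5369·B in Cartesian coordinates,
giving P = (-0.1518, -0.2981, -0.9424), i.e. latitude -70.46°, longitude -116.99°.

-70.46°, -116.99°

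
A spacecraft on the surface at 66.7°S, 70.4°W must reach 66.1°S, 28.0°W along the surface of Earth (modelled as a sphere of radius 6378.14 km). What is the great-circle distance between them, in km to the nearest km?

1854 km

Let φ₁ = -1.1641 rad, φ₂ = -1.1537 rad, and Δλ = 0.7400 rad.
Haversine: a = sin²(Δφ/2) + cos φ₁ cos φ₂ sin²(Δλ/2) = 0.0000 + (0.3955)(0.4051)(0.1308) = 0.02098.
Central angle c = 2·arcsin(√a) = 0.29074 rad.
Distance = R·c = 6378.14 × 0.2907 ≈ 1854 km.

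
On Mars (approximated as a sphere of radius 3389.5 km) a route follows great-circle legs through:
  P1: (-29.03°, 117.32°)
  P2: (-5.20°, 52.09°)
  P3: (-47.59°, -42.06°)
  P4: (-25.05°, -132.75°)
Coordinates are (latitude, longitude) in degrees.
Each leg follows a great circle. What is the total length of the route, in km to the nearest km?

13432 km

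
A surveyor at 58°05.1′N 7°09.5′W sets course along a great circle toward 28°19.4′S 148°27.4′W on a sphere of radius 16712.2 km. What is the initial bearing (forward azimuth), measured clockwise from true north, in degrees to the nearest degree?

301°

With φ₁ = 1.0138, φ₂ = -0.4943, Δλ = -2.4661 rad, the forward-azimuth formula gives
θ = atan2( sin Δλ cos φ₂ , cos φ₁ sin φ₂ − sin φ₁ cos φ₂ cos Δλ ) = atan2(-0.5504, 0.3323) = -58.88°.
Adding 360° brings this into [0°, 360°): 301°.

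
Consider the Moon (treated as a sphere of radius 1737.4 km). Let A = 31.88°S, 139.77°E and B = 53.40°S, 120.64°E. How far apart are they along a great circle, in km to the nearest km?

774 km

In radians: φ₁ = -0.5564, φ₂ = -0.9320, Δλ = -19.130° = -0.3339 rad.
cos c = sin φ₁ sin φ₂ + cos φ₁ cos φ₂ cos Δλ = (-0.5281)(-0.8028) + (0.8492)(0.5962)(0.9448) = 0.90233,
so c = arccos(0.90233) = 0.44565 rad.
Distance = R·c = 1737.4 × 0.4456 ≈ 774 km.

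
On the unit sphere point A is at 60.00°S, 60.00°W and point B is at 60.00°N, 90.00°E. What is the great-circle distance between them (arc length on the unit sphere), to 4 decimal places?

2.8820

Let φ₁ = -1.0472 rad, φ₂ = 1.0472 rad, and Δλ = 2.6180 rad.
cos c = sin φ₁ sin φ₂ + cos φ₁ cos φ₂ cos Δλ = (-0.8660)(0.8660) + (0.5000)(0.5000)(-0.8660) = -0.96651,
so c = arccos(-0.96651) = 2.88205 rad.
On the unit sphere the arc length equals the central angle: 2.8820.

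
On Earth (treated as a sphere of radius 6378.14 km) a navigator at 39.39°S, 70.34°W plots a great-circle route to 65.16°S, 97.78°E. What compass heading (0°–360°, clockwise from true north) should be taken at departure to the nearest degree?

Δλ = 168.120° = 2.9342 rad.
y = sin Δλ · cos φ₂ = (0.2059)(0.4201) = 0.0865
x = cos φ₁ sin φ₂ − sin φ₁ cos φ₂ cos Δλ = (0.7728)(-0.9075) − (-0.6346)(0.4201)(-0.9786) = -0.9622
θ = atan2(y, x) = 174.86°, so the bearing is 175°.

175°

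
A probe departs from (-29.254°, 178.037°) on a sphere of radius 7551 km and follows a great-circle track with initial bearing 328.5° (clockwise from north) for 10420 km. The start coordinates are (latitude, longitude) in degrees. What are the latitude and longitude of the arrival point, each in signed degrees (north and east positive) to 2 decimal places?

Angular distance δ = d/R = 10420/7551 = 1.37995 rad; initial bearing θ = 5.7334 rad.
sin φ₂ = sin φ₁ cos δ + cos φ₁ sin δ cos θ = (-0.4887)(0.1897) + (0.8725)(0.9818)(0.8526) = 0.6377, so φ₂ = 39.62°.
Δλ = atan2(sin θ sin δ cos φ₁, cos δ − sin φ₁ sin φ₂) = atan2(-0.4476, 0.5013) = -41.759°.
λ₂ = 178.037° − 41.759° = 136.28°.

39.62°, 136.28°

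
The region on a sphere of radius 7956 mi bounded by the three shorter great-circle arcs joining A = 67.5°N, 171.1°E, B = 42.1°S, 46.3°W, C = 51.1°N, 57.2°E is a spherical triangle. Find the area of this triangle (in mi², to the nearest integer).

Side lengths (central angles): a = 2.2530, b = 0.9000, c = 2.5773 rad; semiperimeter s = 2.8651.
By l'Huilier's theorem, tan(E/4) = √[tan(s/2) tan((s−a)/2) tan((s−b)/2) tan((s−c)/2)], giving spherical excess E = 2.4497 rad.
Area = E·R² = 2.4497 × (7956)² ≈ 155060672 mi².

155060672 mi²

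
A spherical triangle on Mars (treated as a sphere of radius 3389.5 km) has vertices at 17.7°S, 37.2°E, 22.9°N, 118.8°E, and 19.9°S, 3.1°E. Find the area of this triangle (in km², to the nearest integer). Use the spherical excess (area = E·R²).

Side lengths (central angles): a = 2.1037, b = 0.5638, c = 1.5609 rad; semiperimeter s = 2.1142.
By l'Huilier's theorem, tan(E/4) = √[tan(s/2) tan((s−a)/2) tan((s−b)/2) tan((s−c)/2)], giving spherical excess E = 0.2030 rad.
Area = E·R² = 0.2030 × (3389.5)² ≈ 2332442 km².

2332442 km²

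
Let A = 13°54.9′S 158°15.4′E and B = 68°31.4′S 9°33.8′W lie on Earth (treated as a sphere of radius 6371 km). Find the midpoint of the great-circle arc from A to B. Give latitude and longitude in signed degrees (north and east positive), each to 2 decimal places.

Central angle δ = 1.6947 rad. Interpolating on the sphere with fraction f = 0.5:
P = [sin((1−f)δ)·A + sin(fδ)·B] / sin δ = 0.7553·A + 0.7553·B in Cartesian coordinates,
giving P = (-0.4083, 0.2257, -0.8845), i.e. latitude -62.19°, longitude 151.07°.

-62.19°, 151.07°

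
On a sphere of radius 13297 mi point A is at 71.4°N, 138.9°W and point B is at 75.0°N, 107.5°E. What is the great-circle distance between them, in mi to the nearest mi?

6513 mi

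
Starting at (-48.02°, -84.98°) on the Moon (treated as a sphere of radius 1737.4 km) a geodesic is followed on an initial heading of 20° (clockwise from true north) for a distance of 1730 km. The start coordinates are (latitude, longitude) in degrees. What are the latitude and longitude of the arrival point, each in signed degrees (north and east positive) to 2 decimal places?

7.07°, -68.17°

Angular distance δ = d/R = 1730/1737.4 = 0.99574 rad; initial bearing θ = 0.3491 rad.
sin φ₂ = sin φ₁ cos δ + cos φ₁ sin δ cos θ = (-0.7434)(0.5439) + (0.6689)(0.8392)(0.9397) = 0.1231, so φ₂ = 7.07°.
Δλ = atan2(sin θ sin δ cos φ₁, cos δ − sin φ₁ sin φ₂) = atan2(0.1920, 0.6354) = 16.811°.
λ₂ = -84.980° + 16.811° = -68.17°.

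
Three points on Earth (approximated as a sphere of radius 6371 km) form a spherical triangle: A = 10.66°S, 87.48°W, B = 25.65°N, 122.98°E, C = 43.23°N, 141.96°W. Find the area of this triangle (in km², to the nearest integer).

20478638 km²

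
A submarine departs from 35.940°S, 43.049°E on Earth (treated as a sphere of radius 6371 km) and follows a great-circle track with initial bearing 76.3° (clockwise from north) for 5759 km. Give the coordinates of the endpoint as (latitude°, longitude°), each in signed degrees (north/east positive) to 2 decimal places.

-12.26°, 94.42°

Angular distance δ = d/R = 5759/6371 = 0.90394 rad; initial bearing θ = 1.3317 rad.
sin φ₂ = sin φ₁ cos δ + cos φ₁ sin δ cos θ = (-0.5869)(0.6185) + (0.8096)(0.7858)(0.2368) = -0.2124, so φ₂ = -12.26°.
Δλ = atan2(sin θ sin δ cos φ₁, cos δ − sin φ₁ sin φ₂) = atan2(0.6181, 0.4939) = 51.374°.
λ₂ = 43.049° + 51.374° = 94.42°.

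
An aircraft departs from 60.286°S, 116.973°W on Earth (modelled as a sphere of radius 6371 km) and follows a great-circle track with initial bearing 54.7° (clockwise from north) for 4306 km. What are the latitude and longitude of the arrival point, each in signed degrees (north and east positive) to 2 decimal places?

-29.89°, -80.89°

Angular distance δ = d/R = 4306/6371 = 0.67588 rad; initial bearing θ = 0.9547 rad.
sin φ₂ = sin φ₁ cos δ + cos φ₁ sin δ cos θ = (-0.8685)(0.7802) + (0.4957)(0.6256)(0.5779) = -0.4984, so φ₂ = -29.89°.
Δλ = atan2(sin θ sin δ cos φ₁, cos δ − sin φ₁ sin φ₂) = atan2(0.2531, 0.3473) = 36.080°.
λ₂ = -116.973° + 36.080° = -80.89°.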